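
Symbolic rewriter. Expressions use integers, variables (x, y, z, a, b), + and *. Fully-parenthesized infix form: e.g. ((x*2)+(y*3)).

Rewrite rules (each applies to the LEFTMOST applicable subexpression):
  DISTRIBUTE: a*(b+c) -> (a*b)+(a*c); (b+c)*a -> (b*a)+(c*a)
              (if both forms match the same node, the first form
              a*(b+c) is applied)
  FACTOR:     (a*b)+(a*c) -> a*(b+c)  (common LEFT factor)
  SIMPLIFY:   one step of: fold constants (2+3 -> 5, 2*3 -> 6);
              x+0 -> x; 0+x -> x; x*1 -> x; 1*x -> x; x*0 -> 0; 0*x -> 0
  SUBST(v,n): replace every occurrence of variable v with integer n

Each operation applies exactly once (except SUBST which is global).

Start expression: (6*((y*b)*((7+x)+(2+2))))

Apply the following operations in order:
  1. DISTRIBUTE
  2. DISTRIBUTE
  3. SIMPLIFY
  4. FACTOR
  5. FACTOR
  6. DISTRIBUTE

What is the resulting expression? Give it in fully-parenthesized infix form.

Answer: (6*(((y*b)*(7+x))+((y*b)*4)))

Derivation:
Start: (6*((y*b)*((7+x)+(2+2))))
Apply DISTRIBUTE at R (target: ((y*b)*((7+x)+(2+2)))): (6*((y*b)*((7+x)+(2+2)))) -> (6*(((y*b)*(7+x))+((y*b)*(2+2))))
Apply DISTRIBUTE at root (target: (6*(((y*b)*(7+x))+((y*b)*(2+2))))): (6*(((y*b)*(7+x))+((y*b)*(2+2)))) -> ((6*((y*b)*(7+x)))+(6*((y*b)*(2+2))))
Apply SIMPLIFY at RRR (target: (2+2)): ((6*((y*b)*(7+x)))+(6*((y*b)*(2+2)))) -> ((6*((y*b)*(7+x)))+(6*((y*b)*4)))
Apply FACTOR at root (target: ((6*((y*b)*(7+x)))+(6*((y*b)*4)))): ((6*((y*b)*(7+x)))+(6*((y*b)*4))) -> (6*(((y*b)*(7+x))+((y*b)*4)))
Apply FACTOR at R (target: (((y*b)*(7+x))+((y*b)*4))): (6*(((y*b)*(7+x))+((y*b)*4))) -> (6*((y*b)*((7+x)+4)))
Apply DISTRIBUTE at R (target: ((y*b)*((7+x)+4))): (6*((y*b)*((7+x)+4))) -> (6*(((y*b)*(7+x))+((y*b)*4)))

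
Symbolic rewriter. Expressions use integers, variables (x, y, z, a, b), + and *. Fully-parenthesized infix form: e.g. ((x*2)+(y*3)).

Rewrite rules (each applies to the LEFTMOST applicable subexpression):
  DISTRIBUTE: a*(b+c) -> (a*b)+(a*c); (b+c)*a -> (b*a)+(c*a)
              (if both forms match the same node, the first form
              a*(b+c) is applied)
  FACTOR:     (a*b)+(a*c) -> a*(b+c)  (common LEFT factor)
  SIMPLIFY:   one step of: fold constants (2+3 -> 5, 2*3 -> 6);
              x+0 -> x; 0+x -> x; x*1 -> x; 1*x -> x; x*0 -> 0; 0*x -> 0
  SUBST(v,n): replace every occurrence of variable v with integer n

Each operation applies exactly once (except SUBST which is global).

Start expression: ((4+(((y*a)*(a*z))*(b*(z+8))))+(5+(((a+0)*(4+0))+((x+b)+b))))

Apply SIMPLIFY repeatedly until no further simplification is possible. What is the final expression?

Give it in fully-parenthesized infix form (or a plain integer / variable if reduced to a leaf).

Start: ((4+(((y*a)*(a*z))*(b*(z+8))))+(5+(((a+0)*(4+0))+((x+b)+b))))
Step 1: at RRLL: (a+0) -> a; overall: ((4+(((y*a)*(a*z))*(b*(z+8))))+(5+(((a+0)*(4+0))+((x+b)+b)))) -> ((4+(((y*a)*(a*z))*(b*(z+8))))+(5+((a*(4+0))+((x+b)+b))))
Step 2: at RRLR: (4+0) -> 4; overall: ((4+(((y*a)*(a*z))*(b*(z+8))))+(5+((a*(4+0))+((x+b)+b)))) -> ((4+(((y*a)*(a*z))*(b*(z+8))))+(5+((a*4)+((x+b)+b))))
Fixed point: ((4+(((y*a)*(a*z))*(b*(z+8))))+(5+((a*4)+((x+b)+b))))

Answer: ((4+(((y*a)*(a*z))*(b*(z+8))))+(5+((a*4)+((x+b)+b))))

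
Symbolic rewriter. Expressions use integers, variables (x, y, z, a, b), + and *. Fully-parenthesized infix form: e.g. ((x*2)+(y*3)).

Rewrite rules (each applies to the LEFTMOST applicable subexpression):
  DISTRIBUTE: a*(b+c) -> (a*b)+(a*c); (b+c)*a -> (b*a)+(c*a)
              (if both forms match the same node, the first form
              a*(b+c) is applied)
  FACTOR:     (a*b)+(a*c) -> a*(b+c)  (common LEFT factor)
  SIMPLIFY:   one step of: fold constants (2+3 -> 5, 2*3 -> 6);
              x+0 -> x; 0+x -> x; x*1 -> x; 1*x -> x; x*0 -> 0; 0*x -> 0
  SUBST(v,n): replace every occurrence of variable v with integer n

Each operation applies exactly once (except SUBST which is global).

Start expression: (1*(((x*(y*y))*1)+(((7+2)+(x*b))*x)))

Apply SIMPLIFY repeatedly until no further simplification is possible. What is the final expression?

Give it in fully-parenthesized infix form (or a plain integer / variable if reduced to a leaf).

Start: (1*(((x*(y*y))*1)+(((7+2)+(x*b))*x)))
Step 1: at root: (1*(((x*(y*y))*1)+(((7+2)+(x*b))*x))) -> (((x*(y*y))*1)+(((7+2)+(x*b))*x)); overall: (1*(((x*(y*y))*1)+(((7+2)+(x*b))*x))) -> (((x*(y*y))*1)+(((7+2)+(x*b))*x))
Step 2: at L: ((x*(y*y))*1) -> (x*(y*y)); overall: (((x*(y*y))*1)+(((7+2)+(x*b))*x)) -> ((x*(y*y))+(((7+2)+(x*b))*x))
Step 3: at RLL: (7+2) -> 9; overall: ((x*(y*y))+(((7+2)+(x*b))*x)) -> ((x*(y*y))+((9+(x*b))*x))
Fixed point: ((x*(y*y))+((9+(x*b))*x))

Answer: ((x*(y*y))+((9+(x*b))*x))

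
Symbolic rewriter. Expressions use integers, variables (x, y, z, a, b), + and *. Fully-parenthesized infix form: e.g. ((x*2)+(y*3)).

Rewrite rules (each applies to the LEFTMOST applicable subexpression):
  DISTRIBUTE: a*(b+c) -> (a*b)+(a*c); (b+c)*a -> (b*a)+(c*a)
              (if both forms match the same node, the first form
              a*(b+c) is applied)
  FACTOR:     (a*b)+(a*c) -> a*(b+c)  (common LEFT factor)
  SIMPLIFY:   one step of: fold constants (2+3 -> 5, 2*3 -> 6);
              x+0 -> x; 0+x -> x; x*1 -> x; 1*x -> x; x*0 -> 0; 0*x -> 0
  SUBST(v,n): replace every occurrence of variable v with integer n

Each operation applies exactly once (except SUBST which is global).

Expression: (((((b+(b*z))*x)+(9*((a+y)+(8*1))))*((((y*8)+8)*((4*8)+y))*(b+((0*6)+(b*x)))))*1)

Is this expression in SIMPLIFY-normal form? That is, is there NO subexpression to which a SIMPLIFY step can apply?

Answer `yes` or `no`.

Answer: no

Derivation:
Expression: (((((b+(b*z))*x)+(9*((a+y)+(8*1))))*((((y*8)+8)*((4*8)+y))*(b+((0*6)+(b*x)))))*1)
Scanning for simplifiable subexpressions (pre-order)...
  at root: (((((b+(b*z))*x)+(9*((a+y)+(8*1))))*((((y*8)+8)*((4*8)+y))*(b+((0*6)+(b*x)))))*1) (SIMPLIFIABLE)
  at L: ((((b+(b*z))*x)+(9*((a+y)+(8*1))))*((((y*8)+8)*((4*8)+y))*(b+((0*6)+(b*x))))) (not simplifiable)
  at LL: (((b+(b*z))*x)+(9*((a+y)+(8*1)))) (not simplifiable)
  at LLL: ((b+(b*z))*x) (not simplifiable)
  at LLLL: (b+(b*z)) (not simplifiable)
  at LLLLR: (b*z) (not simplifiable)
  at LLR: (9*((a+y)+(8*1))) (not simplifiable)
  at LLRR: ((a+y)+(8*1)) (not simplifiable)
  at LLRRL: (a+y) (not simplifiable)
  at LLRRR: (8*1) (SIMPLIFIABLE)
  at LR: ((((y*8)+8)*((4*8)+y))*(b+((0*6)+(b*x)))) (not simplifiable)
  at LRL: (((y*8)+8)*((4*8)+y)) (not simplifiable)
  at LRLL: ((y*8)+8) (not simplifiable)
  at LRLLL: (y*8) (not simplifiable)
  at LRLR: ((4*8)+y) (not simplifiable)
  at LRLRL: (4*8) (SIMPLIFIABLE)
  at LRR: (b+((0*6)+(b*x))) (not simplifiable)
  at LRRR: ((0*6)+(b*x)) (not simplifiable)
  at LRRRL: (0*6) (SIMPLIFIABLE)
  at LRRRR: (b*x) (not simplifiable)
Found simplifiable subexpr at path root: (((((b+(b*z))*x)+(9*((a+y)+(8*1))))*((((y*8)+8)*((4*8)+y))*(b+((0*6)+(b*x)))))*1)
One SIMPLIFY step would give: ((((b+(b*z))*x)+(9*((a+y)+(8*1))))*((((y*8)+8)*((4*8)+y))*(b+((0*6)+(b*x)))))
-> NOT in normal form.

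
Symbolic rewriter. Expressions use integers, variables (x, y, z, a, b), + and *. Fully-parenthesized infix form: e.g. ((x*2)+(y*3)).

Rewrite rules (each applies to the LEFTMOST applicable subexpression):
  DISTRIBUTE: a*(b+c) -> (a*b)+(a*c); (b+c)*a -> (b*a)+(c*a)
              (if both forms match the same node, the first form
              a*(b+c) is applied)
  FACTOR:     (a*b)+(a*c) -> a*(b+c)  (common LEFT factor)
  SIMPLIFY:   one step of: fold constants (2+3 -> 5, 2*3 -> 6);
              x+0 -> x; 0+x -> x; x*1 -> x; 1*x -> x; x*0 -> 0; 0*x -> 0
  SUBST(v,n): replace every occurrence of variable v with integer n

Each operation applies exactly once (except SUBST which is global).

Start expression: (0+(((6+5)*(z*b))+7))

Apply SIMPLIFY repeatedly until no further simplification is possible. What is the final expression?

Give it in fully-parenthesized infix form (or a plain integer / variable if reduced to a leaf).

Start: (0+(((6+5)*(z*b))+7))
Step 1: at root: (0+(((6+5)*(z*b))+7)) -> (((6+5)*(z*b))+7); overall: (0+(((6+5)*(z*b))+7)) -> (((6+5)*(z*b))+7)
Step 2: at LL: (6+5) -> 11; overall: (((6+5)*(z*b))+7) -> ((11*(z*b))+7)
Fixed point: ((11*(z*b))+7)

Answer: ((11*(z*b))+7)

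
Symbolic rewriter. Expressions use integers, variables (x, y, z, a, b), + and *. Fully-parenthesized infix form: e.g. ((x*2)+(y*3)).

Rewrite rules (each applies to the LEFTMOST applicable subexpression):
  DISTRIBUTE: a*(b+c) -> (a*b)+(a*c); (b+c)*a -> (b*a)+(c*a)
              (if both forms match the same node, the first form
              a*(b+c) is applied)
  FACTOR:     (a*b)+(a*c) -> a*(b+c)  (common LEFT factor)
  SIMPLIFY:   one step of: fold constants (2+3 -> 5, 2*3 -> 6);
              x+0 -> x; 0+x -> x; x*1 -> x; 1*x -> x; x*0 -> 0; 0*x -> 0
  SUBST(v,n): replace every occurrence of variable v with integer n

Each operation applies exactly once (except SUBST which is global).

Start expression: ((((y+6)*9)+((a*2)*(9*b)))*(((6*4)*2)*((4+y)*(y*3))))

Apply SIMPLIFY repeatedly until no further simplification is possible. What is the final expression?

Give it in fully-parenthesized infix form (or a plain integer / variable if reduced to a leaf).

Answer: ((((y+6)*9)+((a*2)*(9*b)))*(48*((4+y)*(y*3))))

Derivation:
Start: ((((y+6)*9)+((a*2)*(9*b)))*(((6*4)*2)*((4+y)*(y*3))))
Step 1: at RLL: (6*4) -> 24; overall: ((((y+6)*9)+((a*2)*(9*b)))*(((6*4)*2)*((4+y)*(y*3)))) -> ((((y+6)*9)+((a*2)*(9*b)))*((24*2)*((4+y)*(y*3))))
Step 2: at RL: (24*2) -> 48; overall: ((((y+6)*9)+((a*2)*(9*b)))*((24*2)*((4+y)*(y*3)))) -> ((((y+6)*9)+((a*2)*(9*b)))*(48*((4+y)*(y*3))))
Fixed point: ((((y+6)*9)+((a*2)*(9*b)))*(48*((4+y)*(y*3))))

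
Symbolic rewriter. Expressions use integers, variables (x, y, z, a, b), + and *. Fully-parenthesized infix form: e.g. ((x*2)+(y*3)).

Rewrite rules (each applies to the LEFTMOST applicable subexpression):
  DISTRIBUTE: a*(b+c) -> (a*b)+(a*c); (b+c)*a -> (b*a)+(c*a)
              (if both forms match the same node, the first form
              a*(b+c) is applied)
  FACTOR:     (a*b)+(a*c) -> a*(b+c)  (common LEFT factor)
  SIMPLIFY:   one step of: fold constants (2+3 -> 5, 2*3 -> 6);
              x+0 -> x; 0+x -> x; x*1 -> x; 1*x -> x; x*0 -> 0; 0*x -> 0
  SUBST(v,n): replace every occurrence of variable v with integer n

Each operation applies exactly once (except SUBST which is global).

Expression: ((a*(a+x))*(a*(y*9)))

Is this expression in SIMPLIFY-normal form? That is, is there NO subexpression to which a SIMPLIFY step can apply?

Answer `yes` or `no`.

Expression: ((a*(a+x))*(a*(y*9)))
Scanning for simplifiable subexpressions (pre-order)...
  at root: ((a*(a+x))*(a*(y*9))) (not simplifiable)
  at L: (a*(a+x)) (not simplifiable)
  at LR: (a+x) (not simplifiable)
  at R: (a*(y*9)) (not simplifiable)
  at RR: (y*9) (not simplifiable)
Result: no simplifiable subexpression found -> normal form.

Answer: yes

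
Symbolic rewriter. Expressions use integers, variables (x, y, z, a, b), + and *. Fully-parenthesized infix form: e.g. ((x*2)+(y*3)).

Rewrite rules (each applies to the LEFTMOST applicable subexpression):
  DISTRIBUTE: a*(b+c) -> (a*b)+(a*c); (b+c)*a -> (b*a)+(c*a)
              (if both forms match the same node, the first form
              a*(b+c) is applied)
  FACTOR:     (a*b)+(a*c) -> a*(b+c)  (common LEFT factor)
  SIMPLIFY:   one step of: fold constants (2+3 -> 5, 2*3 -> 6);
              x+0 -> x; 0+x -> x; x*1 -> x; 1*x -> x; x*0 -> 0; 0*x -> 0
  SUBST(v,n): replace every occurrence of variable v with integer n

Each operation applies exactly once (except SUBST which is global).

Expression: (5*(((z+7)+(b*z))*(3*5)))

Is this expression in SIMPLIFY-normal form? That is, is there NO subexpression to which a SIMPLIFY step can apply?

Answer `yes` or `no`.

Expression: (5*(((z+7)+(b*z))*(3*5)))
Scanning for simplifiable subexpressions (pre-order)...
  at root: (5*(((z+7)+(b*z))*(3*5))) (not simplifiable)
  at R: (((z+7)+(b*z))*(3*5)) (not simplifiable)
  at RL: ((z+7)+(b*z)) (not simplifiable)
  at RLL: (z+7) (not simplifiable)
  at RLR: (b*z) (not simplifiable)
  at RR: (3*5) (SIMPLIFIABLE)
Found simplifiable subexpr at path RR: (3*5)
One SIMPLIFY step would give: (5*(((z+7)+(b*z))*15))
-> NOT in normal form.

Answer: no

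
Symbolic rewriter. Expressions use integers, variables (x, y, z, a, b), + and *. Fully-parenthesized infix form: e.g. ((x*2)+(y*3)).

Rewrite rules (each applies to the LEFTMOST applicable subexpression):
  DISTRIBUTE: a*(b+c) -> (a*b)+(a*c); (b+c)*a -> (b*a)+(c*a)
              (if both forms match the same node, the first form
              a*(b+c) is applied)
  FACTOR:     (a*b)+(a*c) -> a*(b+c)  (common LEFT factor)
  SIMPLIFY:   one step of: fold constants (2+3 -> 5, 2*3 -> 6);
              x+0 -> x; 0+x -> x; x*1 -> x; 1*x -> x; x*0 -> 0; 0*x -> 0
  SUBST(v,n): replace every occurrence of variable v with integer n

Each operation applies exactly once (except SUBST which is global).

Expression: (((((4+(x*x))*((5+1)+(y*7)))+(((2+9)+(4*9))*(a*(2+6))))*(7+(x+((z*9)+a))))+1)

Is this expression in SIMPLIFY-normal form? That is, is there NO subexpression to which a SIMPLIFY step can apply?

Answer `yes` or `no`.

Expression: (((((4+(x*x))*((5+1)+(y*7)))+(((2+9)+(4*9))*(a*(2+6))))*(7+(x+((z*9)+a))))+1)
Scanning for simplifiable subexpressions (pre-order)...
  at root: (((((4+(x*x))*((5+1)+(y*7)))+(((2+9)+(4*9))*(a*(2+6))))*(7+(x+((z*9)+a))))+1) (not simplifiable)
  at L: ((((4+(x*x))*((5+1)+(y*7)))+(((2+9)+(4*9))*(a*(2+6))))*(7+(x+((z*9)+a)))) (not simplifiable)
  at LL: (((4+(x*x))*((5+1)+(y*7)))+(((2+9)+(4*9))*(a*(2+6)))) (not simplifiable)
  at LLL: ((4+(x*x))*((5+1)+(y*7))) (not simplifiable)
  at LLLL: (4+(x*x)) (not simplifiable)
  at LLLLR: (x*x) (not simplifiable)
  at LLLR: ((5+1)+(y*7)) (not simplifiable)
  at LLLRL: (5+1) (SIMPLIFIABLE)
  at LLLRR: (y*7) (not simplifiable)
  at LLR: (((2+9)+(4*9))*(a*(2+6))) (not simplifiable)
  at LLRL: ((2+9)+(4*9)) (not simplifiable)
  at LLRLL: (2+9) (SIMPLIFIABLE)
  at LLRLR: (4*9) (SIMPLIFIABLE)
  at LLRR: (a*(2+6)) (not simplifiable)
  at LLRRR: (2+6) (SIMPLIFIABLE)
  at LR: (7+(x+((z*9)+a))) (not simplifiable)
  at LRR: (x+((z*9)+a)) (not simplifiable)
  at LRRR: ((z*9)+a) (not simplifiable)
  at LRRRL: (z*9) (not simplifiable)
Found simplifiable subexpr at path LLLRL: (5+1)
One SIMPLIFY step would give: (((((4+(x*x))*(6+(y*7)))+(((2+9)+(4*9))*(a*(2+6))))*(7+(x+((z*9)+a))))+1)
-> NOT in normal form.

Answer: no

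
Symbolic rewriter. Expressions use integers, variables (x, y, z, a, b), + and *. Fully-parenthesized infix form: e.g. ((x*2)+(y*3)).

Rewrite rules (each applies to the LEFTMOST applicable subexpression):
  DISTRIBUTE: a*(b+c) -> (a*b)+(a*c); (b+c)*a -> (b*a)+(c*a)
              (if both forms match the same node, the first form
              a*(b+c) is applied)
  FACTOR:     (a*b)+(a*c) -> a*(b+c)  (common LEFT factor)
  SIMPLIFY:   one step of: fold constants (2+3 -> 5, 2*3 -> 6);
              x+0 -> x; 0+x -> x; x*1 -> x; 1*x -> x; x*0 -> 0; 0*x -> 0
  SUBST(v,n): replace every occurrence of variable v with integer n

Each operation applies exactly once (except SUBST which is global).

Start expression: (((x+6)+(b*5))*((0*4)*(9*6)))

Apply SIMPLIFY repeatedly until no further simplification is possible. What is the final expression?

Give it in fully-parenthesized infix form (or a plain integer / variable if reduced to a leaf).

Answer: 0

Derivation:
Start: (((x+6)+(b*5))*((0*4)*(9*6)))
Step 1: at RL: (0*4) -> 0; overall: (((x+6)+(b*5))*((0*4)*(9*6))) -> (((x+6)+(b*5))*(0*(9*6)))
Step 2: at R: (0*(9*6)) -> 0; overall: (((x+6)+(b*5))*(0*(9*6))) -> (((x+6)+(b*5))*0)
Step 3: at root: (((x+6)+(b*5))*0) -> 0; overall: (((x+6)+(b*5))*0) -> 0
Fixed point: 0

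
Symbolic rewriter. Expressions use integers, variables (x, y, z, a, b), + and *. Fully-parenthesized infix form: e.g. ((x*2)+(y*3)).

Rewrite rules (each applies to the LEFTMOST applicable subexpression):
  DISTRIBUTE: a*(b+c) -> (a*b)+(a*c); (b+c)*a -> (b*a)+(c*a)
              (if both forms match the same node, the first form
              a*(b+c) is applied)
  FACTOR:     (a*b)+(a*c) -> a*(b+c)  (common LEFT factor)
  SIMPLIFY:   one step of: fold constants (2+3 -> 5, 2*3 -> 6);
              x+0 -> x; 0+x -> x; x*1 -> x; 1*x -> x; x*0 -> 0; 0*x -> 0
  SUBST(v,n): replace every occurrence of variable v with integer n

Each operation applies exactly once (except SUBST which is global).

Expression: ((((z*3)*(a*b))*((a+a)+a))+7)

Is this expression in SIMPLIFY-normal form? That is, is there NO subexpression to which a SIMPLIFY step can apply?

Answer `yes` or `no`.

Expression: ((((z*3)*(a*b))*((a+a)+a))+7)
Scanning for simplifiable subexpressions (pre-order)...
  at root: ((((z*3)*(a*b))*((a+a)+a))+7) (not simplifiable)
  at L: (((z*3)*(a*b))*((a+a)+a)) (not simplifiable)
  at LL: ((z*3)*(a*b)) (not simplifiable)
  at LLL: (z*3) (not simplifiable)
  at LLR: (a*b) (not simplifiable)
  at LR: ((a+a)+a) (not simplifiable)
  at LRL: (a+a) (not simplifiable)
Result: no simplifiable subexpression found -> normal form.

Answer: yes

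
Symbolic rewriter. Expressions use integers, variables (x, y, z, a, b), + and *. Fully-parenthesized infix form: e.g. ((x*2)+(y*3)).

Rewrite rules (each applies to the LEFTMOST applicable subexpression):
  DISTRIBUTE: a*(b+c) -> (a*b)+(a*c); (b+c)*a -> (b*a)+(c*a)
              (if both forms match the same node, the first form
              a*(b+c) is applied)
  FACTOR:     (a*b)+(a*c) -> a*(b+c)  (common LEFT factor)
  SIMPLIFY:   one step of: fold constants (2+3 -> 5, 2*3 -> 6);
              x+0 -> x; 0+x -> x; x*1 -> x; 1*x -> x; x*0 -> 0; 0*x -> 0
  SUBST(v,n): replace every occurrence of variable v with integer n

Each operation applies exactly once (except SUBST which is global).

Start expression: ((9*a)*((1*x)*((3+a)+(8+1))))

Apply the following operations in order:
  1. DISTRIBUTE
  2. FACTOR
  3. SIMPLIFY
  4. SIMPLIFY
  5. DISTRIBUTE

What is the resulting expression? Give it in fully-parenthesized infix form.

Answer: ((9*a)*((x*(3+a))+(x*9)))

Derivation:
Start: ((9*a)*((1*x)*((3+a)+(8+1))))
Apply DISTRIBUTE at R (target: ((1*x)*((3+a)+(8+1)))): ((9*a)*((1*x)*((3+a)+(8+1)))) -> ((9*a)*(((1*x)*(3+a))+((1*x)*(8+1))))
Apply FACTOR at R (target: (((1*x)*(3+a))+((1*x)*(8+1)))): ((9*a)*(((1*x)*(3+a))+((1*x)*(8+1)))) -> ((9*a)*((1*x)*((3+a)+(8+1))))
Apply SIMPLIFY at RL (target: (1*x)): ((9*a)*((1*x)*((3+a)+(8+1)))) -> ((9*a)*(x*((3+a)+(8+1))))
Apply SIMPLIFY at RRR (target: (8+1)): ((9*a)*(x*((3+a)+(8+1)))) -> ((9*a)*(x*((3+a)+9)))
Apply DISTRIBUTE at R (target: (x*((3+a)+9))): ((9*a)*(x*((3+a)+9))) -> ((9*a)*((x*(3+a))+(x*9)))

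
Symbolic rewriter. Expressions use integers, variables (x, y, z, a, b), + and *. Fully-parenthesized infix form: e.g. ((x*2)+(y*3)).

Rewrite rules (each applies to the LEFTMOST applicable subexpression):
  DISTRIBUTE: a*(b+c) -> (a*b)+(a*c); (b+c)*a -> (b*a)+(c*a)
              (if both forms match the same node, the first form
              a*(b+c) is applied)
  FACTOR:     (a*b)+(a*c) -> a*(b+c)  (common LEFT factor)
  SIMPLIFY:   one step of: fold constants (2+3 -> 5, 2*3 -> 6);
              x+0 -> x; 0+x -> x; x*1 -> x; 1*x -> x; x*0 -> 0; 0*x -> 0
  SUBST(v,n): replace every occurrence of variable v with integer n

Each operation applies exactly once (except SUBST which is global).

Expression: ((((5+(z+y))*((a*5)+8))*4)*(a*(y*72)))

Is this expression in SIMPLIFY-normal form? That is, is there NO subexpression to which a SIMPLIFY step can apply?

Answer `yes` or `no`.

Answer: yes

Derivation:
Expression: ((((5+(z+y))*((a*5)+8))*4)*(a*(y*72)))
Scanning for simplifiable subexpressions (pre-order)...
  at root: ((((5+(z+y))*((a*5)+8))*4)*(a*(y*72))) (not simplifiable)
  at L: (((5+(z+y))*((a*5)+8))*4) (not simplifiable)
  at LL: ((5+(z+y))*((a*5)+8)) (not simplifiable)
  at LLL: (5+(z+y)) (not simplifiable)
  at LLLR: (z+y) (not simplifiable)
  at LLR: ((a*5)+8) (not simplifiable)
  at LLRL: (a*5) (not simplifiable)
  at R: (a*(y*72)) (not simplifiable)
  at RR: (y*72) (not simplifiable)
Result: no simplifiable subexpression found -> normal form.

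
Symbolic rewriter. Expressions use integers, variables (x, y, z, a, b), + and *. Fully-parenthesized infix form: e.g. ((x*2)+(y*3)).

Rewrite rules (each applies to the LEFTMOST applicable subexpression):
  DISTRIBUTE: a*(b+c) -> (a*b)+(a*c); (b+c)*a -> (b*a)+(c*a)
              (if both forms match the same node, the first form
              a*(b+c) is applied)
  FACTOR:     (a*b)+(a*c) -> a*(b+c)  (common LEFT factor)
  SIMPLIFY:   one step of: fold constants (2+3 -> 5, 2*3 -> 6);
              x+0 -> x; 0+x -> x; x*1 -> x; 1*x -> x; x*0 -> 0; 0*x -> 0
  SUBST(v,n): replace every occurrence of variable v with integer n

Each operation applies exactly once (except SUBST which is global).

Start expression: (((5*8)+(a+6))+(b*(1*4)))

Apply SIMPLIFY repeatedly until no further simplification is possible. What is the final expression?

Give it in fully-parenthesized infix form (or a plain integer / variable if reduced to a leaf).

Answer: ((40+(a+6))+(b*4))

Derivation:
Start: (((5*8)+(a+6))+(b*(1*4)))
Step 1: at LL: (5*8) -> 40; overall: (((5*8)+(a+6))+(b*(1*4))) -> ((40+(a+6))+(b*(1*4)))
Step 2: at RR: (1*4) -> 4; overall: ((40+(a+6))+(b*(1*4))) -> ((40+(a+6))+(b*4))
Fixed point: ((40+(a+6))+(b*4))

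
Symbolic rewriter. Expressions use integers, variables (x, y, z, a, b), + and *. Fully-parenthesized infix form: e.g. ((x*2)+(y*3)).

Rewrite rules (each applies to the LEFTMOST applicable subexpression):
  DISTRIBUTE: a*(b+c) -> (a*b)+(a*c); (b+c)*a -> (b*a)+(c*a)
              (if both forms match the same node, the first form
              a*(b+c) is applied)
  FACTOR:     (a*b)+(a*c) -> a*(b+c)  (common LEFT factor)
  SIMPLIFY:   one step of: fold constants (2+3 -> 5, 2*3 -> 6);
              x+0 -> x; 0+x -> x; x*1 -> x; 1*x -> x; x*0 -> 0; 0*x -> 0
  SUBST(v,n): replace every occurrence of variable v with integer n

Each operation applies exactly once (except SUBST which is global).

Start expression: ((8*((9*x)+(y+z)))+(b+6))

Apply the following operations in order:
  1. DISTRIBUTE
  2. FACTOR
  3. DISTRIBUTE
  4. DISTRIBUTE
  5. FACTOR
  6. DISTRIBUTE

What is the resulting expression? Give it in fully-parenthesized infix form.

Start: ((8*((9*x)+(y+z)))+(b+6))
Apply DISTRIBUTE at L (target: (8*((9*x)+(y+z)))): ((8*((9*x)+(y+z)))+(b+6)) -> (((8*(9*x))+(8*(y+z)))+(b+6))
Apply FACTOR at L (target: ((8*(9*x))+(8*(y+z)))): (((8*(9*x))+(8*(y+z)))+(b+6)) -> ((8*((9*x)+(y+z)))+(b+6))
Apply DISTRIBUTE at L (target: (8*((9*x)+(y+z)))): ((8*((9*x)+(y+z)))+(b+6)) -> (((8*(9*x))+(8*(y+z)))+(b+6))
Apply DISTRIBUTE at LR (target: (8*(y+z))): (((8*(9*x))+(8*(y+z)))+(b+6)) -> (((8*(9*x))+((8*y)+(8*z)))+(b+6))
Apply FACTOR at LR (target: ((8*y)+(8*z))): (((8*(9*x))+((8*y)+(8*z)))+(b+6)) -> (((8*(9*x))+(8*(y+z)))+(b+6))
Apply DISTRIBUTE at LR (target: (8*(y+z))): (((8*(9*x))+(8*(y+z)))+(b+6)) -> (((8*(9*x))+((8*y)+(8*z)))+(b+6))

Answer: (((8*(9*x))+((8*y)+(8*z)))+(b+6))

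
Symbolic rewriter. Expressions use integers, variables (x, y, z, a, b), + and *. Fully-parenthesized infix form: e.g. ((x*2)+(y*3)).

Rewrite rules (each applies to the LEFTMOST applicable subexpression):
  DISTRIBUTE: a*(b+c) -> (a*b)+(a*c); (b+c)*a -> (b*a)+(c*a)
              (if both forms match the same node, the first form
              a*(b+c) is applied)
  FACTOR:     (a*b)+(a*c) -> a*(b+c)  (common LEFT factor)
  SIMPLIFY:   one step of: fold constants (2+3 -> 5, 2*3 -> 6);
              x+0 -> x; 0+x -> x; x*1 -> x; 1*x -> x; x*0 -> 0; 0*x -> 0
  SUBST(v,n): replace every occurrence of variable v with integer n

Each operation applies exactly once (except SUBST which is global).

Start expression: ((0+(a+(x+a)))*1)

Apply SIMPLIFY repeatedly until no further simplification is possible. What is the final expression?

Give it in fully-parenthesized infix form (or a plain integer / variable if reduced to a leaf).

Answer: (a+(x+a))

Derivation:
Start: ((0+(a+(x+a)))*1)
Step 1: at root: ((0+(a+(x+a)))*1) -> (0+(a+(x+a))); overall: ((0+(a+(x+a)))*1) -> (0+(a+(x+a)))
Step 2: at root: (0+(a+(x+a))) -> (a+(x+a)); overall: (0+(a+(x+a))) -> (a+(x+a))
Fixed point: (a+(x+a))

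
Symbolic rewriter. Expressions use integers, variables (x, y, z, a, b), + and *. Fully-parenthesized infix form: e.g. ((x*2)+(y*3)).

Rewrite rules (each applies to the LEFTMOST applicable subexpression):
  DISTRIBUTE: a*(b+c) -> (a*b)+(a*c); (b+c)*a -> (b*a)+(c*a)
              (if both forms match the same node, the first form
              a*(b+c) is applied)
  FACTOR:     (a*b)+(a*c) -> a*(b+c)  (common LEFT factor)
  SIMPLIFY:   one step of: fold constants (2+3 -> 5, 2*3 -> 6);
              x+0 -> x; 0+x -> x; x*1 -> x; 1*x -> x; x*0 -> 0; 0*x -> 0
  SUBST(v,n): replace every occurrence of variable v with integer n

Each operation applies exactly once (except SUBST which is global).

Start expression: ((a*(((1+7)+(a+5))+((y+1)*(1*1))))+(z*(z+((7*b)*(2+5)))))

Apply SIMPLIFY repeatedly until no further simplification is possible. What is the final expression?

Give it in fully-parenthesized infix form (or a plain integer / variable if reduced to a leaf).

Start: ((a*(((1+7)+(a+5))+((y+1)*(1*1))))+(z*(z+((7*b)*(2+5)))))
Step 1: at LRLL: (1+7) -> 8; overall: ((a*(((1+7)+(a+5))+((y+1)*(1*1))))+(z*(z+((7*b)*(2+5))))) -> ((a*((8+(a+5))+((y+1)*(1*1))))+(z*(z+((7*b)*(2+5)))))
Step 2: at LRRR: (1*1) -> 1; overall: ((a*((8+(a+5))+((y+1)*(1*1))))+(z*(z+((7*b)*(2+5))))) -> ((a*((8+(a+5))+((y+1)*1)))+(z*(z+((7*b)*(2+5)))))
Step 3: at LRR: ((y+1)*1) -> (y+1); overall: ((a*((8+(a+5))+((y+1)*1)))+(z*(z+((7*b)*(2+5))))) -> ((a*((8+(a+5))+(y+1)))+(z*(z+((7*b)*(2+5)))))
Step 4: at RRRR: (2+5) -> 7; overall: ((a*((8+(a+5))+(y+1)))+(z*(z+((7*b)*(2+5))))) -> ((a*((8+(a+5))+(y+1)))+(z*(z+((7*b)*7))))
Fixed point: ((a*((8+(a+5))+(y+1)))+(z*(z+((7*b)*7))))

Answer: ((a*((8+(a+5))+(y+1)))+(z*(z+((7*b)*7))))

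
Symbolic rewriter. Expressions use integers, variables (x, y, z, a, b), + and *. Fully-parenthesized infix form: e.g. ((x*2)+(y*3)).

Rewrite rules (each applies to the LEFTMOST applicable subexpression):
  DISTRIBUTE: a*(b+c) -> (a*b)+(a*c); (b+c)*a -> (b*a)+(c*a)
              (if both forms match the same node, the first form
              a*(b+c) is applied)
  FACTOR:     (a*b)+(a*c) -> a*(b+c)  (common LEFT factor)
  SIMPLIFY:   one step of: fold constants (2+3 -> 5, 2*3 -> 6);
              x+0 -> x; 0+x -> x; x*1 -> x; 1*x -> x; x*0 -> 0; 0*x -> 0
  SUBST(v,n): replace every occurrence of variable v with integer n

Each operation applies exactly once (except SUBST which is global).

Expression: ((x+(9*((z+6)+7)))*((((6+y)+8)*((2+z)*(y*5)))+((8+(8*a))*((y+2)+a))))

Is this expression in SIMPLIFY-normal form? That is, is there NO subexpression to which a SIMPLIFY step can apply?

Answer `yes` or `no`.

Expression: ((x+(9*((z+6)+7)))*((((6+y)+8)*((2+z)*(y*5)))+((8+(8*a))*((y+2)+a))))
Scanning for simplifiable subexpressions (pre-order)...
  at root: ((x+(9*((z+6)+7)))*((((6+y)+8)*((2+z)*(y*5)))+((8+(8*a))*((y+2)+a)))) (not simplifiable)
  at L: (x+(9*((z+6)+7))) (not simplifiable)
  at LR: (9*((z+6)+7)) (not simplifiable)
  at LRR: ((z+6)+7) (not simplifiable)
  at LRRL: (z+6) (not simplifiable)
  at R: ((((6+y)+8)*((2+z)*(y*5)))+((8+(8*a))*((y+2)+a))) (not simplifiable)
  at RL: (((6+y)+8)*((2+z)*(y*5))) (not simplifiable)
  at RLL: ((6+y)+8) (not simplifiable)
  at RLLL: (6+y) (not simplifiable)
  at RLR: ((2+z)*(y*5)) (not simplifiable)
  at RLRL: (2+z) (not simplifiable)
  at RLRR: (y*5) (not simplifiable)
  at RR: ((8+(8*a))*((y+2)+a)) (not simplifiable)
  at RRL: (8+(8*a)) (not simplifiable)
  at RRLR: (8*a) (not simplifiable)
  at RRR: ((y+2)+a) (not simplifiable)
  at RRRL: (y+2) (not simplifiable)
Result: no simplifiable subexpression found -> normal form.

Answer: yes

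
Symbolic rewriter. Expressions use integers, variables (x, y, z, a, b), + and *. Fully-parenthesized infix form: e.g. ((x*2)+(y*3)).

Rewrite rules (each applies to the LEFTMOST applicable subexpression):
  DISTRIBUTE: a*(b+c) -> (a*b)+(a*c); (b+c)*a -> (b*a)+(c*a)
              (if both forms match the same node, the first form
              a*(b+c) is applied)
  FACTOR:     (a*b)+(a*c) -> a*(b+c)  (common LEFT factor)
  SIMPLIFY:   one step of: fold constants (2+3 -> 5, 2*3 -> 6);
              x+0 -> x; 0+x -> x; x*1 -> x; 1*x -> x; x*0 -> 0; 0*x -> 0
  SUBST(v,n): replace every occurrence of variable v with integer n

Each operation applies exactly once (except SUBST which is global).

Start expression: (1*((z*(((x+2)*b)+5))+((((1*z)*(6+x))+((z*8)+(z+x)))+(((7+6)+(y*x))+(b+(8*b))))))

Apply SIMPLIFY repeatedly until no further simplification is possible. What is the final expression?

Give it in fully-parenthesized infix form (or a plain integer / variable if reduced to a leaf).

Start: (1*((z*(((x+2)*b)+5))+((((1*z)*(6+x))+((z*8)+(z+x)))+(((7+6)+(y*x))+(b+(8*b))))))
Step 1: at root: (1*((z*(((x+2)*b)+5))+((((1*z)*(6+x))+((z*8)+(z+x)))+(((7+6)+(y*x))+(b+(8*b)))))) -> ((z*(((x+2)*b)+5))+((((1*z)*(6+x))+((z*8)+(z+x)))+(((7+6)+(y*x))+(b+(8*b))))); overall: (1*((z*(((x+2)*b)+5))+((((1*z)*(6+x))+((z*8)+(z+x)))+(((7+6)+(y*x))+(b+(8*b)))))) -> ((z*(((x+2)*b)+5))+((((1*z)*(6+x))+((z*8)+(z+x)))+(((7+6)+(y*x))+(b+(8*b)))))
Step 2: at RLLL: (1*z) -> z; overall: ((z*(((x+2)*b)+5))+((((1*z)*(6+x))+((z*8)+(z+x)))+(((7+6)+(y*x))+(b+(8*b))))) -> ((z*(((x+2)*b)+5))+(((z*(6+x))+((z*8)+(z+x)))+(((7+6)+(y*x))+(b+(8*b)))))
Step 3: at RRLL: (7+6) -> 13; overall: ((z*(((x+2)*b)+5))+(((z*(6+x))+((z*8)+(z+x)))+(((7+6)+(y*x))+(b+(8*b))))) -> ((z*(((x+2)*b)+5))+(((z*(6+x))+((z*8)+(z+x)))+((13+(y*x))+(b+(8*b)))))
Fixed point: ((z*(((x+2)*b)+5))+(((z*(6+x))+((z*8)+(z+x)))+((13+(y*x))+(b+(8*b)))))

Answer: ((z*(((x+2)*b)+5))+(((z*(6+x))+((z*8)+(z+x)))+((13+(y*x))+(b+(8*b)))))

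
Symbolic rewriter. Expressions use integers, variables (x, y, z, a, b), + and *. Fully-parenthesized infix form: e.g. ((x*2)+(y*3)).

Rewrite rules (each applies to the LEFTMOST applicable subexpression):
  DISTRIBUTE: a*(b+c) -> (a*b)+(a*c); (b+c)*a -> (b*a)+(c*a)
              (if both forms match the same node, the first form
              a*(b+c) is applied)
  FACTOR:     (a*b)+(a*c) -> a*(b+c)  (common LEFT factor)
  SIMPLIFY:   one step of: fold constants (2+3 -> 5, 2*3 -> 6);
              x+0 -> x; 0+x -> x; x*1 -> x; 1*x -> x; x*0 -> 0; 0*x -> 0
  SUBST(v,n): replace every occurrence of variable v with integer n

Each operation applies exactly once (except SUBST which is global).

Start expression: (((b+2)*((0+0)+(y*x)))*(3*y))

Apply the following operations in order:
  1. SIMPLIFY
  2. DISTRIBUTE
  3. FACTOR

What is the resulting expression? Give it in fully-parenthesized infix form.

Start: (((b+2)*((0+0)+(y*x)))*(3*y))
Apply SIMPLIFY at LRL (target: (0+0)): (((b+2)*((0+0)+(y*x)))*(3*y)) -> (((b+2)*(0+(y*x)))*(3*y))
Apply DISTRIBUTE at L (target: ((b+2)*(0+(y*x)))): (((b+2)*(0+(y*x)))*(3*y)) -> ((((b+2)*0)+((b+2)*(y*x)))*(3*y))
Apply FACTOR at L (target: (((b+2)*0)+((b+2)*(y*x)))): ((((b+2)*0)+((b+2)*(y*x)))*(3*y)) -> (((b+2)*(0+(y*x)))*(3*y))

Answer: (((b+2)*(0+(y*x)))*(3*y))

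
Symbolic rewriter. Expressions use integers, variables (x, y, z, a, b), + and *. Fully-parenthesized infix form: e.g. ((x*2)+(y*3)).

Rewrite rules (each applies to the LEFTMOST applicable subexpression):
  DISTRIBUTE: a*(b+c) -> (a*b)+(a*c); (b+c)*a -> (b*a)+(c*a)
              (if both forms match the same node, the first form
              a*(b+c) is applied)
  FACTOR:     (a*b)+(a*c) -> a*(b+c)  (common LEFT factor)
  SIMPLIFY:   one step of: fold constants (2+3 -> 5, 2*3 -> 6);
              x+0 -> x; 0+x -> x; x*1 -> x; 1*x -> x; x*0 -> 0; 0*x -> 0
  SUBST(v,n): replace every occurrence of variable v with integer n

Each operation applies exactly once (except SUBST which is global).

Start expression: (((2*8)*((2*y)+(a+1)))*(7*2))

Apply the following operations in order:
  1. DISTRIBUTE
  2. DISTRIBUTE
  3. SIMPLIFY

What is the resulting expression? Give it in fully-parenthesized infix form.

Start: (((2*8)*((2*y)+(a+1)))*(7*2))
Apply DISTRIBUTE at L (target: ((2*8)*((2*y)+(a+1)))): (((2*8)*((2*y)+(a+1)))*(7*2)) -> ((((2*8)*(2*y))+((2*8)*(a+1)))*(7*2))
Apply DISTRIBUTE at root (target: ((((2*8)*(2*y))+((2*8)*(a+1)))*(7*2))): ((((2*8)*(2*y))+((2*8)*(a+1)))*(7*2)) -> ((((2*8)*(2*y))*(7*2))+(((2*8)*(a+1))*(7*2)))
Apply SIMPLIFY at LLL (target: (2*8)): ((((2*8)*(2*y))*(7*2))+(((2*8)*(a+1))*(7*2))) -> (((16*(2*y))*(7*2))+(((2*8)*(a+1))*(7*2)))

Answer: (((16*(2*y))*(7*2))+(((2*8)*(a+1))*(7*2)))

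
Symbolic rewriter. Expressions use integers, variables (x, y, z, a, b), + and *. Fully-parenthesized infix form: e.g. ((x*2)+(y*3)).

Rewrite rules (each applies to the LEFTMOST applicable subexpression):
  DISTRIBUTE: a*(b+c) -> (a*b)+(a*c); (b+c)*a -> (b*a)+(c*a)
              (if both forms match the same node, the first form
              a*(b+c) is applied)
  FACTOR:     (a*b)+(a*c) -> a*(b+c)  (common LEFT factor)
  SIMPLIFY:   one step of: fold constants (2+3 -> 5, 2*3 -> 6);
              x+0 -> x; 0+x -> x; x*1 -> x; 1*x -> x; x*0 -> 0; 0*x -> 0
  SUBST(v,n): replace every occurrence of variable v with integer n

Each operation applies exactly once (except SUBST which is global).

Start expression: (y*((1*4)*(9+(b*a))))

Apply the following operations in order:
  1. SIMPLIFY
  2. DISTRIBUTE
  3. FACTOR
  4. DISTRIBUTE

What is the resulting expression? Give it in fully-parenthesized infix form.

Start: (y*((1*4)*(9+(b*a))))
Apply SIMPLIFY at RL (target: (1*4)): (y*((1*4)*(9+(b*a)))) -> (y*(4*(9+(b*a))))
Apply DISTRIBUTE at R (target: (4*(9+(b*a)))): (y*(4*(9+(b*a)))) -> (y*((4*9)+(4*(b*a))))
Apply FACTOR at R (target: ((4*9)+(4*(b*a)))): (y*((4*9)+(4*(b*a)))) -> (y*(4*(9+(b*a))))
Apply DISTRIBUTE at R (target: (4*(9+(b*a)))): (y*(4*(9+(b*a)))) -> (y*((4*9)+(4*(b*a))))

Answer: (y*((4*9)+(4*(b*a))))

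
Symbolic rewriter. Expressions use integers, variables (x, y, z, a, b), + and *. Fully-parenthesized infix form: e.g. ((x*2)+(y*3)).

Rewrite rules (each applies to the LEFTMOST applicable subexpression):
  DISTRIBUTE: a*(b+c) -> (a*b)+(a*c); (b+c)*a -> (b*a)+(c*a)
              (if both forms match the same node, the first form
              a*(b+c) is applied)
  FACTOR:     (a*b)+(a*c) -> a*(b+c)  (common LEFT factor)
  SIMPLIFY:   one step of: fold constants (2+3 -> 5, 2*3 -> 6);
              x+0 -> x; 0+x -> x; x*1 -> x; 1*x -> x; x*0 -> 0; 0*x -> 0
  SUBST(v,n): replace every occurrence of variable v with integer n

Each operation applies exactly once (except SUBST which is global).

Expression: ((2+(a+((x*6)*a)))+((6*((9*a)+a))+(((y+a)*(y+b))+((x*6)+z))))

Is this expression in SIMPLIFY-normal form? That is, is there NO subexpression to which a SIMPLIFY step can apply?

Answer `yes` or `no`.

Answer: yes

Derivation:
Expression: ((2+(a+((x*6)*a)))+((6*((9*a)+a))+(((y+a)*(y+b))+((x*6)+z))))
Scanning for simplifiable subexpressions (pre-order)...
  at root: ((2+(a+((x*6)*a)))+((6*((9*a)+a))+(((y+a)*(y+b))+((x*6)+z)))) (not simplifiable)
  at L: (2+(a+((x*6)*a))) (not simplifiable)
  at LR: (a+((x*6)*a)) (not simplifiable)
  at LRR: ((x*6)*a) (not simplifiable)
  at LRRL: (x*6) (not simplifiable)
  at R: ((6*((9*a)+a))+(((y+a)*(y+b))+((x*6)+z))) (not simplifiable)
  at RL: (6*((9*a)+a)) (not simplifiable)
  at RLR: ((9*a)+a) (not simplifiable)
  at RLRL: (9*a) (not simplifiable)
  at RR: (((y+a)*(y+b))+((x*6)+z)) (not simplifiable)
  at RRL: ((y+a)*(y+b)) (not simplifiable)
  at RRLL: (y+a) (not simplifiable)
  at RRLR: (y+b) (not simplifiable)
  at RRR: ((x*6)+z) (not simplifiable)
  at RRRL: (x*6) (not simplifiable)
Result: no simplifiable subexpression found -> normal form.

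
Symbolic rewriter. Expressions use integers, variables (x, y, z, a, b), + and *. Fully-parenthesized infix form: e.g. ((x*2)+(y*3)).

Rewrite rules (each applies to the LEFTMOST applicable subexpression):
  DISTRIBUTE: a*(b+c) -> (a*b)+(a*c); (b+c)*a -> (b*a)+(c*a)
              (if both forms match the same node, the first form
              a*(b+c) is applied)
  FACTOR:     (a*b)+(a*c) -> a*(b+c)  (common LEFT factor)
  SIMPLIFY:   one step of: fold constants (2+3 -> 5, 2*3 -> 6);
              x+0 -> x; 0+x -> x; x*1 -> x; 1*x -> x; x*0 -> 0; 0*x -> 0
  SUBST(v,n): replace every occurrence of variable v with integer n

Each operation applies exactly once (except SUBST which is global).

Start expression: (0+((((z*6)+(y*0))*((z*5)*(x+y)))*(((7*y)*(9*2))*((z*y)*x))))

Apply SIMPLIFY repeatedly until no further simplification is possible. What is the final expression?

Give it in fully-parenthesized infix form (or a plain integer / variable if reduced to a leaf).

Start: (0+((((z*6)+(y*0))*((z*5)*(x+y)))*(((7*y)*(9*2))*((z*y)*x))))
Step 1: at root: (0+((((z*6)+(y*0))*((z*5)*(x+y)))*(((7*y)*(9*2))*((z*y)*x)))) -> ((((z*6)+(y*0))*((z*5)*(x+y)))*(((7*y)*(9*2))*((z*y)*x))); overall: (0+((((z*6)+(y*0))*((z*5)*(x+y)))*(((7*y)*(9*2))*((z*y)*x)))) -> ((((z*6)+(y*0))*((z*5)*(x+y)))*(((7*y)*(9*2))*((z*y)*x)))
Step 2: at LLR: (y*0) -> 0; overall: ((((z*6)+(y*0))*((z*5)*(x+y)))*(((7*y)*(9*2))*((z*y)*x))) -> ((((z*6)+0)*((z*5)*(x+y)))*(((7*y)*(9*2))*((z*y)*x)))
Step 3: at LL: ((z*6)+0) -> (z*6); overall: ((((z*6)+0)*((z*5)*(x+y)))*(((7*y)*(9*2))*((z*y)*x))) -> (((z*6)*((z*5)*(x+y)))*(((7*y)*(9*2))*((z*y)*x)))
Step 4: at RLR: (9*2) -> 18; overall: (((z*6)*((z*5)*(x+y)))*(((7*y)*(9*2))*((z*y)*x))) -> (((z*6)*((z*5)*(x+y)))*(((7*y)*18)*((z*y)*x)))
Fixed point: (((z*6)*((z*5)*(x+y)))*(((7*y)*18)*((z*y)*x)))

Answer: (((z*6)*((z*5)*(x+y)))*(((7*y)*18)*((z*y)*x)))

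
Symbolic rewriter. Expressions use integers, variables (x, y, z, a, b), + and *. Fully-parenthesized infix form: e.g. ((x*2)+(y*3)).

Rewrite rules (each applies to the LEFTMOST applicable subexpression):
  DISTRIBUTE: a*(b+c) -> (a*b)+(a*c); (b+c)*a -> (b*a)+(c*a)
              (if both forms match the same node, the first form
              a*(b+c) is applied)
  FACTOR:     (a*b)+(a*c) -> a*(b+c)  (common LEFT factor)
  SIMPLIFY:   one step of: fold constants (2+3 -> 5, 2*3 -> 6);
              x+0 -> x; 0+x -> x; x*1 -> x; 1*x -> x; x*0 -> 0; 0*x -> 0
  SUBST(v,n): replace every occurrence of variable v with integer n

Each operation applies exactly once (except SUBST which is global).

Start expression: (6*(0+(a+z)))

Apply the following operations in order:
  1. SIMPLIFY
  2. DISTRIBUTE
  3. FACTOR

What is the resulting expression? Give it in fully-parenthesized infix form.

Answer: (6*(a+z))

Derivation:
Start: (6*(0+(a+z)))
Apply SIMPLIFY at R (target: (0+(a+z))): (6*(0+(a+z))) -> (6*(a+z))
Apply DISTRIBUTE at root (target: (6*(a+z))): (6*(a+z)) -> ((6*a)+(6*z))
Apply FACTOR at root (target: ((6*a)+(6*z))): ((6*a)+(6*z)) -> (6*(a+z))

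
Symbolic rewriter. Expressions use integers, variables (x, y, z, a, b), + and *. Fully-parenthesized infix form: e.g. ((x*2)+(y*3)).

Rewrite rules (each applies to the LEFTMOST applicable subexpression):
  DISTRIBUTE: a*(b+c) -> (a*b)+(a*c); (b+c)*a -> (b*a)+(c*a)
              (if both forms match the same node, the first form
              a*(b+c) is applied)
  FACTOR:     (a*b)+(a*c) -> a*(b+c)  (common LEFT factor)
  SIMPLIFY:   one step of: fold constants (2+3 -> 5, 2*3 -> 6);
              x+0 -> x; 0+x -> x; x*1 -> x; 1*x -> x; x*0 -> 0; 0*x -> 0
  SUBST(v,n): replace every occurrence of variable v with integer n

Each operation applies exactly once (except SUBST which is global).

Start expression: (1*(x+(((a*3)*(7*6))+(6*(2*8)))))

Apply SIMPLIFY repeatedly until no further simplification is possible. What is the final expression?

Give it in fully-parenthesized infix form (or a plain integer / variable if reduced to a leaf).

Start: (1*(x+(((a*3)*(7*6))+(6*(2*8)))))
Step 1: at root: (1*(x+(((a*3)*(7*6))+(6*(2*8))))) -> (x+(((a*3)*(7*6))+(6*(2*8)))); overall: (1*(x+(((a*3)*(7*6))+(6*(2*8))))) -> (x+(((a*3)*(7*6))+(6*(2*8))))
Step 2: at RLR: (7*6) -> 42; overall: (x+(((a*3)*(7*6))+(6*(2*8)))) -> (x+(((a*3)*42)+(6*(2*8))))
Step 3: at RRR: (2*8) -> 16; overall: (x+(((a*3)*42)+(6*(2*8)))) -> (x+(((a*3)*42)+(6*16)))
Step 4: at RR: (6*16) -> 96; overall: (x+(((a*3)*42)+(6*16))) -> (x+(((a*3)*42)+96))
Fixed point: (x+(((a*3)*42)+96))

Answer: (x+(((a*3)*42)+96))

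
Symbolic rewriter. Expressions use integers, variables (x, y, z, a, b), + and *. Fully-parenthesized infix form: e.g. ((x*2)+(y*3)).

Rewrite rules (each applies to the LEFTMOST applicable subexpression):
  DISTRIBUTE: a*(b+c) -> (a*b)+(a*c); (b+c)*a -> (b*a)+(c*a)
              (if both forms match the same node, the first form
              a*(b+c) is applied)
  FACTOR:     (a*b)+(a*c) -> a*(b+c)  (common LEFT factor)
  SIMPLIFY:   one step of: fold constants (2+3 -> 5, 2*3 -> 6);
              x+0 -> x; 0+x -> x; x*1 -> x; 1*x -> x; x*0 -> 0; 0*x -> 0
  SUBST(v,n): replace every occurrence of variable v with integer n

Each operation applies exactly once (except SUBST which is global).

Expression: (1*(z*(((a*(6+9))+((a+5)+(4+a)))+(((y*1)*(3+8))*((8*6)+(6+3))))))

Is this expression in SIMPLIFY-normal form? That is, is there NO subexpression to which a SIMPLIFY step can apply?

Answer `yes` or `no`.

Answer: no

Derivation:
Expression: (1*(z*(((a*(6+9))+((a+5)+(4+a)))+(((y*1)*(3+8))*((8*6)+(6+3))))))
Scanning for simplifiable subexpressions (pre-order)...
  at root: (1*(z*(((a*(6+9))+((a+5)+(4+a)))+(((y*1)*(3+8))*((8*6)+(6+3)))))) (SIMPLIFIABLE)
  at R: (z*(((a*(6+9))+((a+5)+(4+a)))+(((y*1)*(3+8))*((8*6)+(6+3))))) (not simplifiable)
  at RR: (((a*(6+9))+((a+5)+(4+a)))+(((y*1)*(3+8))*((8*6)+(6+3)))) (not simplifiable)
  at RRL: ((a*(6+9))+((a+5)+(4+a))) (not simplifiable)
  at RRLL: (a*(6+9)) (not simplifiable)
  at RRLLR: (6+9) (SIMPLIFIABLE)
  at RRLR: ((a+5)+(4+a)) (not simplifiable)
  at RRLRL: (a+5) (not simplifiable)
  at RRLRR: (4+a) (not simplifiable)
  at RRR: (((y*1)*(3+8))*((8*6)+(6+3))) (not simplifiable)
  at RRRL: ((y*1)*(3+8)) (not simplifiable)
  at RRRLL: (y*1) (SIMPLIFIABLE)
  at RRRLR: (3+8) (SIMPLIFIABLE)
  at RRRR: ((8*6)+(6+3)) (not simplifiable)
  at RRRRL: (8*6) (SIMPLIFIABLE)
  at RRRRR: (6+3) (SIMPLIFIABLE)
Found simplifiable subexpr at path root: (1*(z*(((a*(6+9))+((a+5)+(4+a)))+(((y*1)*(3+8))*((8*6)+(6+3))))))
One SIMPLIFY step would give: (z*(((a*(6+9))+((a+5)+(4+a)))+(((y*1)*(3+8))*((8*6)+(6+3)))))
-> NOT in normal form.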